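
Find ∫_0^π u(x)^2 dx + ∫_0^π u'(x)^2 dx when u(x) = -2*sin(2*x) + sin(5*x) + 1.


||u||_{H^1(0,π)}^2 = 4/5 + 24*π

u'(x) = -4*cos(2*x) + 5*cos(5*x).
Expand u² and (u')² and integrate term by term on (0, π), using: for integers n ≥ 1, ∫_0^π sin²(nx) dx = ∫_0^π cos²(nx) dx = π/2; for n ≠ n', ∫_0^π sin(nx)sin(n'x) dx = ∫_0^π cos(nx)cos(n'x) dx = 0; and by product-to-sum, ∫_0^π sin(nx)cos(n'x) dx = ½∫_0^π [sin((n+n')x) + sin((n−n')x)] dx, which is 0 when n+n' is even and 2n/(n²−n'²) when n+n' is odd (it need not vanish on (0, π)). For the constant mode: ∫_0^π 1 dx = π, ∫_0^π cos(nx) dx = 0, ∫_0^π sin(nx) dx = (1−(−1)^n)/n.
  u² squared terms: (1)²·∫1 dx = 1·π = π;  (-2)²·∫sin(2x)² dx = 4·π/2 = 2*π;  (1)²·∫sin(5x)² dx = 1·π/2 = π/2.
  u² cross terms: 2·(1)·(-2)·∫1·sin(2x) dx = -4·(0) = 0;  2·(1)·(1)·∫1·sin(5x) dx = 2·(2/5) = 4/5;  2·(-2)·(1)·∫sin(2x)·sin(5x) dx = -4·(0) = 0.
  So ∫_0^π u² dx = π + 2*π + π/2 + 0 + 4/5 + 0 = 4/5 + 7*π/2.
  (u')² squared terms: (-4)²·∫cos(2x)² dx = 16·π/2 = 8*π;  (5)²·∫cos(5x)² dx = 25·π/2 = 25*π/2.
  (u')² cross terms: 2·(-4)·(5)·∫cos(2x)·cos(5x) dx = -40·(0) = 0.
  So ∫_0^π (u')² dx = 8*π + 25*π/2 + 0 = 41*π/2.
||u||_{H^1}^2 = (4/5 + 7*π/2) + (41*π/2) = 4/5 + 24*π.


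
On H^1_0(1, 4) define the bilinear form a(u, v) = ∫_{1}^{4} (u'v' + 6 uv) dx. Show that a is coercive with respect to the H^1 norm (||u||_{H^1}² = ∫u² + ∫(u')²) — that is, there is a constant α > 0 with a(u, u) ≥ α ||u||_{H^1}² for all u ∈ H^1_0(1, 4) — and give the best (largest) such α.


α = 1

Coercivity of a(·,·) on H^1_0(1, 4) means a(u, u) ≥ α ||u||_{H^1}² for every u ∈ H^1_0.
The interval has length L = 3, and Poincaré/coercivity depend only on L. Here a(u, u) = ∫(u')² + (6)·∫u².
Here c = 6 ≥ 1, so a(u,u) = ∫(u')² + c∫u² ≥ ∫(u')² + ∫u² = ||u||_{H^1}², i.e. α = 1 works. No larger α is possible: a(u,u) ≥ α||u||_{H^1}² means (1−α)∫(u')² ≥ (α−c)∫u², and for the modes u_n = sin(nπ(x−x₀)/L) (x₀ the left endpoint) one has ∫u_n²/∫(u_n')² = (L/(nπ))² → 0, so a(u_n,u_n)/||u_n||_{H^1}² → 1. Hence the optimal constant is α = 1.
Therefore α = 1.


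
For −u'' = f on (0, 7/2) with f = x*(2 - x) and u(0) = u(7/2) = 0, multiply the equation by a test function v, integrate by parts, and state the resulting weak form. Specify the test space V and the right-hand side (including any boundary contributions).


V = H^1_0(0, 7/2) (so v(0) = v(7/2) = 0); weak form: ∫_0^7/2 u'v' dx = ∫_0^7/2 (x*(2 - x)) v dx for all v ∈ V.

Multiply both sides by a test function v and integrate from 0 to 7/2:
  ∫_0^7/2 −u''(x) v(x) dx = ∫_0^7/2 f(x) v(x) dx.
Integrate the LHS by parts once:
  ∫_0^7/2 −u'' v dx = −[u'(x) v(x)]_0^7/2 + ∫_0^7/2 u'(x) v'(x) dx.
Thus ∫_0^7/2 u'(x) v'(x) dx = ∫_0^7/2 f(x) v(x) dx + [u'(x) v(x)]_0^7/2.
Choose V so that boundary terms are either known or forced to vanish.
u is Dirichlet: u(0) = u(7/2) = 0. Let V = H^1_0(0, 7/2); then v(0) = v(7/2) = 0, and [u' v]_0^7/2 = 0.
Weak formulation: find u (satisfying any essential BC) such that ∫_0^7/2 u'(x) v'(x) dx = ∫_0^7/2 f v dx for all v ∈ V.
Substituting f(x) = x*(2 - x), the right-hand side is ∫_0^7/2 (x*(2 - x)) v dx.


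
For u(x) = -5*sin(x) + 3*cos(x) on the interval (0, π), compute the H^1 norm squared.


||u||_{H^1(0,π)}^2 = 34*π

u'(x) = -3*sin(x) - 5*cos(x).
Expand u² and (u')² and integrate term by term on (0, π), using: for integers n ≥ 1, ∫_0^π sin²(nx) dx = ∫_0^π cos²(nx) dx = π/2; for n ≠ n', ∫_0^π sin(nx)sin(n'x) dx = ∫_0^π cos(nx)cos(n'x) dx = 0; and by product-to-sum, ∫_0^π sin(nx)cos(n'x) dx = ½∫_0^π [sin((n+n')x) + sin((n−n')x)] dx, which is 0 when n+n' is even and 2n/(n²−n'²) when n+n' is odd (it need not vanish on (0, π)).
  u² squared terms: (-5)²·∫sin(x)² dx = 25·π/2 = 25*π/2;  (3)²·∫cos(x)² dx = 9·π/2 = 9*π/2.
  u² cross terms: 2·(-5)·(3)·∫sin(x)·cos(x) dx = -30·(0) = 0.
  So ∫_0^π u² dx = 25*π/2 + 9*π/2 + 0 = 17*π.
  (u')² squared terms: (-5)²·∫cos(x)² dx = 25·π/2 = 25*π/2;  (-3)²·∫sin(x)² dx = 9·π/2 = 9*π/2.
  (u')² cross terms: 2·(-5)·(-3)·∫cos(x)·sin(x) dx = 30·(0) = 0.
  So ∫_0^π (u')² dx = 25*π/2 + 9*π/2 + 0 = 17*π.
||u||_{H^1}^2 = (17*π) + (17*π) = 34*π.


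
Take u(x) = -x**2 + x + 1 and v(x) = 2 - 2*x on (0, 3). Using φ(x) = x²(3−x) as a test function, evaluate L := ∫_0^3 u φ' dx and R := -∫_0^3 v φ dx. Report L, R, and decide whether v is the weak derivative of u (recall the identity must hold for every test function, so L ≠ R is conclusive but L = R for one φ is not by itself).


LHS = 351/20, RHS = 54/5. No, v is not the weak derivative of u.

u(x) = -x**2 + x + 1, classical derivative u'(x) = 1 - 2*x.
φ(x) = x²(3−x), so φ'(x) = 3*x*(2 - x).
Note φ(0) = φ(3) = 0, so the boundary term u·φ vanishes.
LHS = ∫_0^3 u(x) φ'(x) dx = ∫_0^3 (3*x^4 - 9*x^3 + 3*x^2 + 6*x) dx. Term by term:
  ∫_0^3 3*x^4 dx = 729/5;  ∫_0^3 -9*x^3 dx = -729/4;  ∫_0^3 3*x^2 dx = 27;
  ∫_0^3 6*x dx = 27.
Sum: 729/5 − 729/4 + 27 + 27 = 351/20.
So LHS = 351/20.
∫_0^3 v(x) φ(x) dx = ∫_0^3 (2*x^4 - 8*x^3 + 6*x^2) dx. Term by term:
  ∫_0^3 2*x^4 dx = 486/5;  ∫_0^3 -8*x^3 dx = -162;  ∫_0^3 6*x^2 dx = 54.
Sum: 486/5 − 162 + 54 = -54/5.
So RHS = -∫_0^3 v(x) φ(x) dx = 54/5.
LHS − RHS = 27/4 ≠ 0, so the identity fails.
(For a valid weak derivative the identity must hold for EVERY test function, in particular this one. The failure shows v is NOT the weak derivative of u.)
Correct weak derivative would be u'(x) = 1 - 2*x.


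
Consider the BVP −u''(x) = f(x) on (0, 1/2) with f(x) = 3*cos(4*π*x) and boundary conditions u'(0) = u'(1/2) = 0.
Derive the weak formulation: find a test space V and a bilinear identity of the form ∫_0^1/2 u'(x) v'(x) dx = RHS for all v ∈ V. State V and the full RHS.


V = H^1(0, 1/2) (no boundary constraint on v; u is determined up to an additive constant); weak form: ∫_0^1/2 u'v' dx = ∫_0^1/2 (3*cos(4*π*x)) v dx for all v ∈ V.

Multiply both sides by a test function v and integrate from 0 to 1/2:
  ∫_0^1/2 −u''(x) v(x) dx = ∫_0^1/2 f(x) v(x) dx.
Integrate the LHS by parts once:
  ∫_0^1/2 −u'' v dx = −[u'(x) v(x)]_0^1/2 + ∫_0^1/2 u'(x) v'(x) dx.
Thus ∫_0^1/2 u'(x) v'(x) dx = ∫_0^1/2 f(x) v(x) dx + [u'(x) v(x)]_0^1/2.
Choose V so that boundary terms are either known or forced to vanish.
u has homogeneous Neumann: u'(0) = u'(1/2) = 0. So [u' v]_0^1/2 = 0·v(1/2) − 0·v(0) = 0 for any v; take V = H^1(0, 1/2).
Weak formulation: find u (satisfying any essential BC) such that ∫_0^1/2 u'(x) v'(x) dx = ∫_0^1/2 f v dx for all v ∈ V (homogeneous Neumann, so boundary terms vanish).
Substituting f(x) = 3*cos(4*π*x), the right-hand side is ∫_0^1/2 (3*cos(4*π*x)) v dx.
Compatibility check (pure Neumann): taking v ≡ 1 ∈ V gives 0 = ∫_0^1/2 f dx + (0) − (0), i.e. ∫_0^1/2 f dx must equal u'(0) − u'(1/2) = 0. Indeed ∫_0^1/2 (3*cos(4*π*x)) dx = 0, so the data are compatible. The solution is then unique only up to an additive constant (fix it e.g. by requiring ∫_0^1/2 u dx = 0).


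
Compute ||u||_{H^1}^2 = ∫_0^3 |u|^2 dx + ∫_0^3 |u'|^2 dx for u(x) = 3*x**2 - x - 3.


||u||_{H^1}^2 = 4899/10

The H^1 norm (squared) on an interval (0, L) is
  ||u||_{H^1}^2 = ∫_0^L u(x)^2 dx + ∫_0^L u'(x)^2 dx.
Compute u'(x) = 6*x - 1.
Then u(x)^2 = 9*x**4 - 6*x**3 - 17*x**2 + 6*x + 9 and u'(x)^2 = 36*x**2 - 12*x + 1.
Integrate each monomial from 0 to 3 using ∫_0^3 c·x^n dx = c·3^(n+1)/(n+1):
  ∫_0^3 u(x)^2 dx = ∫_0^3 (9*x^4 - 6*x^3 - 17*x^2 + 6*x + 9) dx. Term by term:
    ∫_0^3 9*x^4 dx = 2187/5;  ∫_0^3 -6*x^3 dx = -243/2;  ∫_0^3 -17*x^2 dx = -153;
    ∫_0^3 6*x dx = 27;  ∫_0^3 9 dx = 27.
  Sum: 2187/5 − 243/2 − 153 + 27 + 27 = 2169/10.
  ∫_0^3 u'(x)^2 dx = ∫_0^3 (36*x^2 - 12*x + 1) dx. Term by term:
    ∫_0^3 36*x^2 dx = 324;  ∫_0^3 -12*x dx = -54;  ∫_0^3 1 dx = 3.
  Sum: 324 − 54 + 3 = 273.
Adding: ||u||_{H^1}^2 = 2169/10 + 273 = 4899/10.


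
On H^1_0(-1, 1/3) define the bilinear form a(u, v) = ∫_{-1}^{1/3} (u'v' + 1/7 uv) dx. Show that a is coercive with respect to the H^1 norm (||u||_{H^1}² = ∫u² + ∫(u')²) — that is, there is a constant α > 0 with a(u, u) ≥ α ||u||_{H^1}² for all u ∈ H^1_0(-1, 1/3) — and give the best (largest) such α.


α = (16 + 63*π^2)/(7*(16 + 9*π^2))

Coercivity of a(·,·) on H^1_0(-1, 1/3) means a(u, u) ≥ α ||u||_{H^1}² for every u ∈ H^1_0.
The interval has length L = 4/3, and Poincaré/coercivity depend only on L. Here a(u, u) = ∫(u')² + (1/7)·∫u².
Here 0 < c = 1/7 < 1. The condition a(u,u) ≥ α||u||_{H^1}² reads (1−α)∫(u')² ≥ (α−c)∫u². Any admissible α is ≤ 1 (rapidly oscillating u have ∫u²/∫(u')² → 0), and α = 1 would force 0 ≥ (1−c)∫u², impossible since c < 1; so 1−α > 0. By the sharp Poincaré inequality on H^1_0 of an interval of length L, ∫(u')² ≥ (π/L)²∫u² with equality for the first sine mode sin(π(x−x₀)/L) (x₀ the left endpoint), so the inequality holds for all u iff (1−α)(π/L)² ≥ α − c, i.e. α ≤ ((π/L)² + c)/((π/L)² + 1) = (1 + c(L/π)²)/(1 + (L/π)²). With (π/L)² = 9*π^2/16 and c = 1/7, the largest admissible constant is α = ((π/L)² + c)/((π/L)² + 1).
Simplifying, α = (16 + 63*π^2)/(7*(16 + 9*π^2)).


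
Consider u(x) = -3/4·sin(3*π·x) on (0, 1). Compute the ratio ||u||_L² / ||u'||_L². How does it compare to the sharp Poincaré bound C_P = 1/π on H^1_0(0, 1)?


||u||_L² / ||u'||_L² = 1/(3*π) < C_P = 1/π.

u(x) = -3/4·sin(3*π·x), so u'(x) = -9*π*cos(3*π*x)/4.
Writing u(x) = A·sin(kπx/L) with A = -3/4 and k = 3, use ∫_0^L sin²(kπx/L) dx = L/2 and ∫_0^L cos²(kπx/L) dx = L/2.
u² = 9/16·sin²(3*π·x) and (u')² = 81*π^2/16·cos²(3*π·x), and each of sin², cos² integrates to L/2 = 1/2 over (0, 1).
∫_0^1 u² dx = 9/32, so ||u||_L² = 3*sqrt(2)/8.
∫_0^1 (u')² dx = 81*π^2/32, so ||u'||_L² = 9*sqrt(2)*π/8.
Ratio ||u||_L² / ||u'||_L² = 1/(3*π).
Sharp Poincaré constant on H^1_0(0, 1) is C_P = L/π = 1/π, achieved by sin(π·x).
This is the k = 3 harmonic; the ratio L/(kπ) is strictly less than C_P = L/π, consistent with the sharp inequality ||u||_L² ≤ C_P ||u'||_L².


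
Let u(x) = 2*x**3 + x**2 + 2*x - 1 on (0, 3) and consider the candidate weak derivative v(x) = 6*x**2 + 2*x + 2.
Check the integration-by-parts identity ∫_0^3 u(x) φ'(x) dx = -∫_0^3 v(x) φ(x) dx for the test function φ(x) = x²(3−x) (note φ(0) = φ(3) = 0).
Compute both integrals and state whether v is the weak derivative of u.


LHS = -918/5, RHS = -918/5. Yes, v = u' weakly.

u(x) = 2*x**3 + x**2 + 2*x - 1, classical derivative u'(x) = 6*x**2 + 2*x + 2.
φ(x) = x²(3−x), so φ'(x) = 3*x*(2 - x).
Note φ(0) = φ(3) = 0, so the boundary term u·φ vanishes.
LHS = ∫_0^3 u(x) φ'(x) dx = ∫_0^3 (-6*x^5 + 9*x^4 + 15*x^2 - 6*x) dx. Term by term:
  ∫_0^3 -6*x^5 dx = -729;  ∫_0^3 9*x^4 dx = 2187/5;  ∫_0^3 15*x^2 dx = 135;
  ∫_0^3 -6*x dx = -27.
Sum: -729 + 2187/5 + 135 − 27 = -918/5.
So LHS = -918/5.
∫_0^3 v(x) φ(x) dx = ∫_0^3 (-6*x^5 + 16*x^4 + 4*x^3 + 6*x^2) dx. Term by term:
  ∫_0^3 -6*x^5 dx = -729;  ∫_0^3 16*x^4 dx = 3888/5;  ∫_0^3 4*x^3 dx = 81;
  ∫_0^3 6*x^2 dx = 54.
Sum: -729 + 3888/5 + 81 + 54 = 918/5.
So RHS = -∫_0^3 v(x) φ(x) dx = -918/5.
LHS = RHS, so the identity holds for this test φ.
Moreover u is smooth here and v(x) = u'(x) = 6*x**2 + 2*x + 2 pointwise, so the identity holds for every test function. Hence v is the weak derivative of u.


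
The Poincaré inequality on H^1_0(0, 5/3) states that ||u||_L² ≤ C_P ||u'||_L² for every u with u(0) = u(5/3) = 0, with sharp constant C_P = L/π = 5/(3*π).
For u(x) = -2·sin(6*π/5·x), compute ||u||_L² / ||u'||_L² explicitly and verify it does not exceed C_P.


||u||_L² / ||u'||_L² = 5/(6*π) < C_P = 5/(3*π).

u(x) = -2·sin(6*π/5·x), so u'(x) = -12*π*cos(6*π*x/5)/5.
Writing u(x) = A·sin(kπx/L) with A = -2 and k = 2, use ∫_0^L sin²(kπx/L) dx = L/2 and ∫_0^L cos²(kπx/L) dx = L/2.
u² = 4·sin²(6*π/5·x) and (u')² = 144*π^2/25·cos²(6*π/5·x), and each of sin², cos² integrates to L/2 = 5/6 over (0, 5/3).
∫_0^5/3 u² dx = 10/3, so ||u||_L² = sqrt(30)/3.
∫_0^5/3 (u')² dx = 24*π^2/5, so ||u'||_L² = 2*sqrt(30)*π/5.
Ratio ||u||_L² / ||u'||_L² = 5/(6*π).
Sharp Poincaré constant on H^1_0(0, 5/3) is C_P = L/π = 5/(3*π), achieved by sin(3*π/5·x).
This is the k = 2 harmonic; the ratio L/(kπ) is strictly less than C_P = L/π, consistent with the sharp inequality ||u||_L² ≤ C_P ||u'||_L².


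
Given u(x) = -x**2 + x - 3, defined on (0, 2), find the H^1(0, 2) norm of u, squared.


||u||_{H^1}^2 = 416/15

The H^1 norm (squared) on an interval (0, L) is
  ||u||_{H^1}^2 = ∫_0^L u(x)^2 dx + ∫_0^L u'(x)^2 dx.
Compute u'(x) = 1 - 2*x.
Then u(x)^2 = x**4 - 2*x**3 + 7*x**2 - 6*x + 9 and u'(x)^2 = 4*x**2 - 4*x + 1.
Integrate each monomial from 0 to 2 using ∫_0^2 c·x^n dx = c·2^(n+1)/(n+1):
  ∫_0^2 u(x)^2 dx = ∫_0^2 (x^4 - 2*x^3 + 7*x^2 - 6*x + 9) dx. Term by term:
    ∫_0^2 x^4 dx = 32/5;  ∫_0^2 -2*x^3 dx = -8;  ∫_0^2 7*x^2 dx = 56/3;
    ∫_0^2 -6*x dx = -12;  ∫_0^2 9 dx = 18.
  Sum: 32/5 − 8 + 56/3 − 12 + 18 = 346/15.
  ∫_0^2 u'(x)^2 dx = ∫_0^2 (4*x^2 - 4*x + 1) dx. Term by term:
    ∫_0^2 4*x^2 dx = 32/3;  ∫_0^2 -4*x dx = -8;  ∫_0^2 1 dx = 2.
  Sum: 32/3 − 8 + 2 = 14/3.
Adding: ||u||_{H^1}^2 = 346/15 + 14/3 = 416/15.


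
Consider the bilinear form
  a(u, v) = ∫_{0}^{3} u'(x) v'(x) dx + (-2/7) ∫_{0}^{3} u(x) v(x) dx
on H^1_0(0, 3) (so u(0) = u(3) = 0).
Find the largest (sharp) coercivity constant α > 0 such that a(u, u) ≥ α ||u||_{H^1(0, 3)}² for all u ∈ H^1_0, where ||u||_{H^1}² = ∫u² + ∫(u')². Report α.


α = (-18/7 + π^2)/(9 + π^2)

Coercivity of a(·,·) on H^1_0(0, 3) means a(u, u) ≥ α ||u||_{H^1}² for every u ∈ H^1_0.
The interval has length L = 3, and Poincaré/coercivity depend only on L. Here a(u, u) = ∫(u')² + (-2/7)·∫u².
Here c = -2/7 < 0 with |c| < (π/L)² = π^2/9, so coercivity still holds. The condition a(u,u) ≥ α||u||_{H^1}² reads (1−α)∫(u')² ≥ (α−c)∫u². Any admissible α is ≤ 1 (rapidly oscillating u have ∫u²/∫(u')² → 0), and α = 1 would force 0 ≥ (1−c)∫u², impossible since c < 1; so 1−α > 0. By the sharp Poincaré inequality on H^1_0 of an interval of length L, ∫(u')² ≥ (π/L)²∫u² with equality for the first sine mode sin(π(x−x₀)/L) (x₀ the left endpoint), so the inequality holds for all u iff (1−α)(π/L)² ≥ α − c, i.e. α ≤ ((π/L)² + c)/((π/L)² + 1) = (1 + c(L/π)²)/(1 + (L/π)²). (Direct route, valid since c ≤ 0: Poincaré gives c∫u² ≥ c(L/π)²∫(u')², so a(u,u) ≥ (1 + c(L/π)²)∫(u')², while ||u||_{H^1}² ≤ (1 + (L/π)²)∫(u')²; dividing yields the same α.) With (π/L)² = π^2/9 and c = -2/7, the largest admissible constant is α = ((π/L)² + c)/((π/L)² + 1).
Simplifying, α = (-18/7 + π^2)/(9 + π^2).


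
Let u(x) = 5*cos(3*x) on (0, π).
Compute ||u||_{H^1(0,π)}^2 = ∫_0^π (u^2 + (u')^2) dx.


||u||_{H^1(0,π)}^2 = 125*π

u'(x) = -15*sin(3*x).
Expand u² and (u')² and integrate term by term on (0, π), using: for integers n ≥ 1, ∫_0^π sin²(nx) dx = ∫_0^π cos²(nx) dx = π/2; for n ≠ n', ∫_0^π sin(nx)sin(n'x) dx = ∫_0^π cos(nx)cos(n'x) dx = 0; and by product-to-sum, ∫_0^π sin(nx)cos(n'x) dx = ½∫_0^π [sin((n+n')x) + sin((n−n')x)] dx, which is 0 when n+n' is even and 2n/(n²−n'²) when n+n' is odd (it need not vanish on (0, π)).
  u² squared terms: (5)²·∫cos(3x)² dx = 25·π/2 = 25*π/2.
  So ∫_0^π u² dx = 25*π/2.
  (u')² squared terms: (-15)²·∫sin(3x)² dx = 225·π/2 = 225*π/2.
  So ∫_0^π (u')² dx = 225*π/2.
||u||_{H^1}^2 = (25*π/2) + (225*π/2) = 125*π.


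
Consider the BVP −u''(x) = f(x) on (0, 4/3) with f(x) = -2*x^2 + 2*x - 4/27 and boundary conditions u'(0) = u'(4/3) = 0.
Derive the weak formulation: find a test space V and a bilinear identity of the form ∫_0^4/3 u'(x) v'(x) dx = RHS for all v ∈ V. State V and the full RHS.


V = H^1(0, 4/3) (no boundary constraint on v; u is determined up to an additive constant); weak form: ∫_0^4/3 u'v' dx = ∫_0^4/3 (-2*x^2 + 2*x - 4/27) v dx for all v ∈ V.

Multiply both sides by a test function v and integrate from 0 to 4/3:
  ∫_0^4/3 −u''(x) v(x) dx = ∫_0^4/3 f(x) v(x) dx.
Integrate the LHS by parts once:
  ∫_0^4/3 −u'' v dx = −[u'(x) v(x)]_0^4/3 + ∫_0^4/3 u'(x) v'(x) dx.
Thus ∫_0^4/3 u'(x) v'(x) dx = ∫_0^4/3 f(x) v(x) dx + [u'(x) v(x)]_0^4/3.
Choose V so that boundary terms are either known or forced to vanish.
u has homogeneous Neumann: u'(0) = u'(4/3) = 0. So [u' v]_0^4/3 = 0·v(4/3) − 0·v(0) = 0 for any v; take V = H^1(0, 4/3).
Weak formulation: find u (satisfying any essential BC) such that ∫_0^4/3 u'(x) v'(x) dx = ∫_0^4/3 f v dx for all v ∈ V (homogeneous Neumann, so boundary terms vanish).
Substituting f(x) = -2*x^2 + 2*x - 4/27, the right-hand side is ∫_0^4/3 (-2*x^2 + 2*x - 4/27) v dx.
Compatibility check (pure Neumann): taking v ≡ 1 ∈ V gives 0 = ∫_0^4/3 f dx + (0) − (0), i.e. ∫_0^4/3 f dx must equal u'(0) − u'(4/3) = 0. Indeed ∫_0^4/3 (-2*x^2 + 2*x - 4/27) dx = 0, so the data are compatible. The solution is then unique only up to an additive constant (fix it e.g. by requiring ∫_0^4/3 u dx = 0).


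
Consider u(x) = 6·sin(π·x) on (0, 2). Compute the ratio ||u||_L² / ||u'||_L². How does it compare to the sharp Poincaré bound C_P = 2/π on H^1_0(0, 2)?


||u||_L² / ||u'||_L² = 1/π < C_P = 2/π.

u(x) = 6·sin(π·x), so u'(x) = 6*π*cos(π*x).
Writing u(x) = A·sin(kπx/L) with A = 6 and k = 2, use ∫_0^L sin²(kπx/L) dx = L/2 and ∫_0^L cos²(kπx/L) dx = L/2.
u² = 36·sin²(π·x) and (u')² = 36*π^2·cos²(π·x), and each of sin², cos² integrates to L/2 = 1 over (0, 2).
∫_0^2 u² dx = 36, so ||u||_L² = 6.
∫_0^2 (u')² dx = 36*π^2, so ||u'||_L² = 6*π.
Ratio ||u||_L² / ||u'||_L² = 1/π.
Sharp Poincaré constant on H^1_0(0, 2) is C_P = L/π = 2/π, achieved by sin(π/2·x).
This is the k = 2 harmonic; the ratio L/(kπ) is strictly less than C_P = L/π, consistent with the sharp inequality ||u||_L² ≤ C_P ||u'||_L².


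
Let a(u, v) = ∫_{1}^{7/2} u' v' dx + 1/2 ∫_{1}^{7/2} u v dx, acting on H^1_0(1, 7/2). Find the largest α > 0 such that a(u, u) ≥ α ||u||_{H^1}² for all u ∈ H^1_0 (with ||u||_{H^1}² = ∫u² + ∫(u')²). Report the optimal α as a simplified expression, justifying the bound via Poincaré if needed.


α = (25 + 8*π^2)/(2*(25 + 4*π^2))

Coercivity of a(·,·) on H^1_0(1, 7/2) means a(u, u) ≥ α ||u||_{H^1}² for every u ∈ H^1_0.
The interval has length L = 5/2, and Poincaré/coercivity depend only on L. Here a(u, u) = ∫(u')² + (1/2)·∫u².
Here 0 < c = 1/2 < 1. The condition a(u,u) ≥ α||u||_{H^1}² reads (1−α)∫(u')² ≥ (α−c)∫u². Any admissible α is ≤ 1 (rapidly oscillating u have ∫u²/∫(u')² → 0), and α = 1 would force 0 ≥ (1−c)∫u², impossible since c < 1; so 1−α > 0. By the sharp Poincaré inequality on H^1_0 of an interval of length L, ∫(u')² ≥ (π/L)²∫u² with equality for the first sine mode sin(π(x−x₀)/L) (x₀ the left endpoint), so the inequality holds for all u iff (1−α)(π/L)² ≥ α − c, i.e. α ≤ ((π/L)² + c)/((π/L)² + 1) = (1 + c(L/π)²)/(1 + (L/π)²). With (π/L)² = 4*π^2/25 and c = 1/2, the largest admissible constant is α = ((π/L)² + c)/((π/L)² + 1).
Simplifying, α = (25 + 8*π^2)/(2*(25 + 4*π^2)).


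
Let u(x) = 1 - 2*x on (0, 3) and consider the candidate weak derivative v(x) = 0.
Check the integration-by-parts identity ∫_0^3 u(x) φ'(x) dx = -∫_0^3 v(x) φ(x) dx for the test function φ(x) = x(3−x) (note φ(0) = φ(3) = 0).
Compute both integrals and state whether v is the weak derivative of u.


LHS = 9, RHS = 0. No, v is not the weak derivative of u.

u(x) = 1 - 2*x, classical derivative u'(x) = -2.
φ(x) = x(3−x), so φ'(x) = 3 - 2*x.
Note φ(0) = φ(3) = 0, so the boundary term u·φ vanishes.
LHS = ∫_0^3 u(x) φ'(x) dx = ∫_0^3 (4*x^2 - 8*x + 3) dx. Term by term:
  ∫_0^3 4*x^2 dx = 36;  ∫_0^3 -8*x dx = -36;  ∫_0^3 3 dx = 9.
Sum: 36 − 36 + 9 = 9.
So LHS = 9.
∫_0^3 v(x) φ(x) dx = ∫_0^3 (0) dx. Term by term:
  ∫_0^3 0 dx = 0.
So RHS = -∫_0^3 v(x) φ(x) dx = 0.
LHS − RHS = 9 ≠ 0, so the identity fails.
(For a valid weak derivative the identity must hold for EVERY test function, in particular this one. The failure shows v is NOT the weak derivative of u.)
Correct weak derivative would be u'(x) = -2.


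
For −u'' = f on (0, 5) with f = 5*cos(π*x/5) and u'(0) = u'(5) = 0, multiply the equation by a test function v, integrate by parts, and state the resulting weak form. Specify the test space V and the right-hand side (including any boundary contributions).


V = H^1(0, 5) (no boundary constraint on v; u is determined up to an additive constant); weak form: ∫_0^5 u'v' dx = ∫_0^5 (5*cos(π*x/5)) v dx for all v ∈ V.

Multiply both sides by a test function v and integrate from 0 to 5:
  ∫_0^5 −u''(x) v(x) dx = ∫_0^5 f(x) v(x) dx.
Integrate the LHS by parts once:
  ∫_0^5 −u'' v dx = −[u'(x) v(x)]_0^5 + ∫_0^5 u'(x) v'(x) dx.
Thus ∫_0^5 u'(x) v'(x) dx = ∫_0^5 f(x) v(x) dx + [u'(x) v(x)]_0^5.
Choose V so that boundary terms are either known or forced to vanish.
u has homogeneous Neumann: u'(0) = u'(5) = 0. So [u' v]_0^5 = 0·v(5) − 0·v(0) = 0 for any v; take V = H^1(0, 5).
Weak formulation: find u (satisfying any essential BC) such that ∫_0^5 u'(x) v'(x) dx = ∫_0^5 f v dx for all v ∈ V (homogeneous Neumann, so boundary terms vanish).
Substituting f(x) = 5*cos(π*x/5), the right-hand side is ∫_0^5 (5*cos(π*x/5)) v dx.
Compatibility check (pure Neumann): taking v ≡ 1 ∈ V gives 0 = ∫_0^5 f dx + (0) − (0), i.e. ∫_0^5 f dx must equal u'(0) − u'(5) = 0. Indeed ∫_0^5 (5*cos(π*x/5)) dx = 0, so the data are compatible. The solution is then unique only up to an additive constant (fix it e.g. by requiring ∫_0^5 u dx = 0).


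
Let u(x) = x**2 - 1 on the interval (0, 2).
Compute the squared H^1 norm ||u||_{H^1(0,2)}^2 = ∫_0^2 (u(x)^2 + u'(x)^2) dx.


||u||_{H^1}^2 = 206/15

The H^1 norm (squared) on an interval (0, L) is
  ||u||_{H^1}^2 = ∫_0^L u(x)^2 dx + ∫_0^L u'(x)^2 dx.
Compute u'(x) = 2*x.
Then u(x)^2 = x**4 - 2*x**2 + 1 and u'(x)^2 = 4*x**2.
Integrate each monomial from 0 to 2 using ∫_0^2 c·x^n dx = c·2^(n+1)/(n+1):
  ∫_0^2 u(x)^2 dx = ∫_0^2 (x^4 - 2*x^2 + 1) dx. Term by term:
    ∫_0^2 x^4 dx = 32/5;  ∫_0^2 -2*x^2 dx = -16/3;  ∫_0^2 1 dx = 2.
  Sum: 32/5 − 16/3 + 2 = 46/15.
  ∫_0^2 u'(x)^2 dx = ∫_0^2 (4*x^2) dx. Term by term:
    ∫_0^2 4*x^2 dx = 32/3.
Adding: ||u||_{H^1}^2 = 46/15 + 32/3 = 206/15.


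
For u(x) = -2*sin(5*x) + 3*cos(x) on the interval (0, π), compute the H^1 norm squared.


||u||_{H^1(0,π)}^2 = 61*π

u'(x) = -3*sin(x) - 10*cos(5*x).
Expand u² and (u')² and integrate term by term on (0, π), using: for integers n ≥ 1, ∫_0^π sin²(nx) dx = ∫_0^π cos²(nx) dx = π/2; for n ≠ n', ∫_0^π sin(nx)sin(n'x) dx = ∫_0^π cos(nx)cos(n'x) dx = 0; and by product-to-sum, ∫_0^π sin(nx)cos(n'x) dx = ½∫_0^π [sin((n+n')x) + sin((n−n')x)] dx, which is 0 when n+n' is even and 2n/(n²−n'²) when n+n' is odd (it need not vanish on (0, π)).
  u² squared terms: (-2)²·∫sin(5x)² dx = 4·π/2 = 2*π;  (3)²·∫cos(x)² dx = 9·π/2 = 9*π/2.
  u² cross terms: 2·(-2)·(3)·∫sin(5x)·cos(x) dx = -12·(0) = 0.
  So ∫_0^π u² dx = 2*π + 9*π/2 + 0 = 13*π/2.
  (u')² squared terms: (-10)²·∫cos(5x)² dx = 100·π/2 = 50*π;  (-3)²·∫sin(x)² dx = 9·π/2 = 9*π/2.
  (u')² cross terms: 2·(-10)·(-3)·∫cos(5x)·sin(x) dx = 60·(0) = 0.
  So ∫_0^π (u')² dx = 50*π + 9*π/2 + 0 = 109*π/2.
||u||_{H^1}^2 = (13*π/2) + (109*π/2) = 61*π.


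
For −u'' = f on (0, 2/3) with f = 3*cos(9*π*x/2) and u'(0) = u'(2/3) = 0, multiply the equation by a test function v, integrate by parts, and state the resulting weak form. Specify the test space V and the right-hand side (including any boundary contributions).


V = H^1(0, 2/3) (no boundary constraint on v; u is determined up to an additive constant); weak form: ∫_0^2/3 u'v' dx = ∫_0^2/3 (3*cos(9*π*x/2)) v dx for all v ∈ V.

Multiply both sides by a test function v and integrate from 0 to 2/3:
  ∫_0^2/3 −u''(x) v(x) dx = ∫_0^2/3 f(x) v(x) dx.
Integrate the LHS by parts once:
  ∫_0^2/3 −u'' v dx = −[u'(x) v(x)]_0^2/3 + ∫_0^2/3 u'(x) v'(x) dx.
Thus ∫_0^2/3 u'(x) v'(x) dx = ∫_0^2/3 f(x) v(x) dx + [u'(x) v(x)]_0^2/3.
Choose V so that boundary terms are either known or forced to vanish.
u has homogeneous Neumann: u'(0) = u'(2/3) = 0. So [u' v]_0^2/3 = 0·v(2/3) − 0·v(0) = 0 for any v; take V = H^1(0, 2/3).
Weak formulation: find u (satisfying any essential BC) such that ∫_0^2/3 u'(x) v'(x) dx = ∫_0^2/3 f v dx for all v ∈ V (homogeneous Neumann, so boundary terms vanish).
Substituting f(x) = 3*cos(9*π*x/2), the right-hand side is ∫_0^2/3 (3*cos(9*π*x/2)) v dx.
Compatibility check (pure Neumann): taking v ≡ 1 ∈ V gives 0 = ∫_0^2/3 f dx + (0) − (0), i.e. ∫_0^2/3 f dx must equal u'(0) − u'(2/3) = 0. Indeed ∫_0^2/3 (3*cos(9*π*x/2)) dx = 0, so the data are compatible. The solution is then unique only up to an additive constant (fix it e.g. by requiring ∫_0^2/3 u dx = 0).


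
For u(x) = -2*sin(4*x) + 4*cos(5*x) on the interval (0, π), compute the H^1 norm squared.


||u||_{H^1(0,π)}^2 = 3328/9 + 242*π

u'(x) = -20*sin(5*x) - 8*cos(4*x).
Expand u² and (u')² and integrate term by term on (0, π), using: for integers n ≥ 1, ∫_0^π sin²(nx) dx = ∫_0^π cos²(nx) dx = π/2; for n ≠ n', ∫_0^π sin(nx)sin(n'x) dx = ∫_0^π cos(nx)cos(n'x) dx = 0; and by product-to-sum, ∫_0^π sin(nx)cos(n'x) dx = ½∫_0^π [sin((n+n')x) + sin((n−n')x)] dx, which is 0 when n+n' is even and 2n/(n²−n'²) when n+n' is odd (it need not vanish on (0, π)).
  u² squared terms: (-2)²·∫sin(4x)² dx = 4·π/2 = 2*π;  (4)²·∫cos(5x)² dx = 16·π/2 = 8*π.
  u² cross terms: 2·(-2)·(4)·∫sin(4x)·cos(5x) dx = -16·(-8/9) = 128/9.
  So ∫_0^π u² dx = 2*π + 8*π + 128/9 = 128/9 + 10*π.
  (u')² squared terms: (-20)²·∫sin(5x)² dx = 400·π/2 = 200*π;  (-8)²·∫cos(4x)² dx = 64·π/2 = 32*π.
  (u')² cross terms: 2·(-20)·(-8)·∫sin(5x)·cos(4x) dx = 320·(10/9) = 3200/9.
  So ∫_0^π (u')² dx = 200*π + 32*π + 3200/9 = 3200/9 + 232*π.
||u||_{H^1}^2 = (128/9 + 10*π) + (3200/9 + 232*π) = 3328/9 + 242*π.


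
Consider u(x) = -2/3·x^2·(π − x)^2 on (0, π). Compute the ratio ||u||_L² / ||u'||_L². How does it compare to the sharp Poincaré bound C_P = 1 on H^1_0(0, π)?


||u||_L² / ||u'||_L² = sqrt(3)*π/6 < C_P = 1.

u(x) = -2/3·x^2·(π − x)^2, so u'(x) = 4*x*(x*(π - x) - (x - π)^2)/3.
u(x) = -2/3·x^2·(π − x)^2 vanishes at x = 0 and x = π, so u ∈ H^1_0(0, π). Differentiate via the product rule and integrate the resulting polynomials term by term.
  ∫_0^π u² dx = ∫_0^π (4*x^8/9 - 16*π*x^7/9 + 8*π^2*x^6/3 - 16*π^3*x^5/9 + 4*π^4*x^4/9) dx. Term by term:
    ∫_0^π 4*x^8/9 dx = 4*π^9/81;  ∫_0^π -16*π*x^7/9 dx = -2*π^9/9;  ∫_0^π 8*π^2*x^6/3 dx = 8*π^9/21;
    ∫_0^π -16*π^3*x^5/9 dx = -8*π^9/27;  ∫_0^π 4*π^4*x^4/9 dx = 4*π^9/45.
  Sum: 4*π^9/81 − 2*π^9/9 + 8*π^9/21 − 8*π^9/27 + 4*π^9/45 = 2*π^9/2835.
  ∫_0^π (u')² dx = ∫_0^π (64*x^6/9 - 64*π*x^5/3 + 208*π^2*x^4/9 - 32*π^3*x^3/3 + 16*π^4*x^2/9) dx. Term by term:
    ∫_0^π 64*x^6/9 dx = 64*π^7/63;  ∫_0^π -64*π*x^5/3 dx = -32*π^7/9;  ∫_0^π 208*π^2*x^4/9 dx = 208*π^7/45;
    ∫_0^π -32*π^3*x^3/3 dx = -8*π^7/3;  ∫_0^π 16*π^4*x^2/9 dx = 16*π^7/27.
  Sum: 64*π^7/63 − 32*π^7/9 + 208*π^7/45 − 8*π^7/3 + 16*π^7/27 = 8*π^7/945.
∫_0^π u² dx = 2*π^9/2835, so ||u||_L² = sqrt(70)*π^(9/2)/315.
∫_0^π (u')² dx = 8*π^7/945, so ||u'||_L² = 2*sqrt(210)*π^(7/2)/315.
Ratio ||u||_L² / ||u'||_L² = sqrt(3)*π/6.
Sharp Poincaré constant on H^1_0(0, π) is C_P = L/π = 1, achieved by sin(x).
A polynomial bump cannot attain the sharp Poincaré constant (only the first sine eigenfunction does), so the ratio is strictly less than C_P, consistent with ||u||_L² ≤ C_P ||u'||_L².


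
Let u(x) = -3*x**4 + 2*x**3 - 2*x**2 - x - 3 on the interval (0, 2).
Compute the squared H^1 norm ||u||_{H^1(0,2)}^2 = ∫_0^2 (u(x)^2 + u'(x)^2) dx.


||u||_{H^1}^2 = 16952/7

The H^1 norm (squared) on an interval (0, L) is
  ||u||_{H^1}^2 = ∫_0^L u(x)^2 dx + ∫_0^L u'(x)^2 dx.
Compute u'(x) = -12*x**3 + 6*x**2 - 4*x - 1.
Then u(x)^2 = 9*x**8 - 12*x**7 + 16*x**6 - 2*x**5 + 18*x**4 - 8*x**3 + 13*x**2 + 6*x + 9 and u'(x)^2 = 144*x**6 - 144*x**5 + 132*x**4 - 24*x**3 + 4*x**2 + 8*x + 1.
Integrate each monomial from 0 to 2 using ∫_0^2 c·x^n dx = c·2^(n+1)/(n+1):
  ∫_0^2 u(x)^2 dx = ∫_0^2 (9*x^8 - 12*x^7 + 16*x^6 - 2*x^5 + 18*x^4 - 8*x^3 + 13*x^2 + 6*x + 9) dx. Term by term:
    ∫_0^2 9*x^8 dx = 512;  ∫_0^2 -12*x^7 dx = -384;  ∫_0^2 16*x^6 dx = 2048/7;
    ∫_0^2 -2*x^5 dx = -64/3;  ∫_0^2 18*x^4 dx = 576/5;  ∫_0^2 -8*x^3 dx = -32;
    ∫_0^2 13*x^2 dx = 104/3;  ∫_0^2 6*x dx = 12;  ∫_0^2 9 dx = 18.
  Sum: 512 − 384 + 2048/7 − 64/3 + 576/5 − 32 + 104/3 + 12 + 18 = 57446/105.
  ∫_0^2 u'(x)^2 dx = ∫_0^2 (144*x^6 - 144*x^5 + 132*x^4 - 24*x^3 + 4*x^2 + 8*x + 1) dx. Term by term:
    ∫_0^2 144*x^6 dx = 18432/7;  ∫_0^2 -144*x^5 dx = -1536;  ∫_0^2 132*x^4 dx = 4224/5;
    ∫_0^2 -24*x^3 dx = -96;  ∫_0^2 4*x^2 dx = 32/3;  ∫_0^2 8*x dx = 16;
    ∫_0^2 1 dx = 2.
  Sum: 18432/7 − 1536 + 4224/5 − 96 + 32/3 + 16 + 2 = 196834/105.
Adding: ||u||_{H^1}^2 = 57446/105 + 196834/105 = 16952/7.


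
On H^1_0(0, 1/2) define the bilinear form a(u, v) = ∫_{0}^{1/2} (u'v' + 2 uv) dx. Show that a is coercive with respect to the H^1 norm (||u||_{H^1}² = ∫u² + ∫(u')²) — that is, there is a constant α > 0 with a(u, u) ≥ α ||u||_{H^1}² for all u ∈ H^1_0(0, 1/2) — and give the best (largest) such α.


α = 1

Coercivity of a(·,·) on H^1_0(0, 1/2) means a(u, u) ≥ α ||u||_{H^1}² for every u ∈ H^1_0.
The interval has length L = 1/2, and Poincaré/coercivity depend only on L. Here a(u, u) = ∫(u')² + (2)·∫u².
Here c = 2 ≥ 1, so a(u,u) = ∫(u')² + c∫u² ≥ ∫(u')² + ∫u² = ||u||_{H^1}², i.e. α = 1 works. No larger α is possible: a(u,u) ≥ α||u||_{H^1}² means (1−α)∫(u')² ≥ (α−c)∫u², and for the modes u_n = sin(nπ(x−x₀)/L) (x₀ the left endpoint) one has ∫u_n²/∫(u_n')² = (L/(nπ))² → 0, so a(u_n,u_n)/||u_n||_{H^1}² → 1. Hence the optimal constant is α = 1.
Therefore α = 1.


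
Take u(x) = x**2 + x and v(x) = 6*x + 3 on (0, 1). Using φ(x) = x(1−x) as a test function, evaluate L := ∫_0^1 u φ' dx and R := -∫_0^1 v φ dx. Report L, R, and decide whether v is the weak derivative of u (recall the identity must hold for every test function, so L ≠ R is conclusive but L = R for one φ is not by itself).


LHS = -1/3, RHS = -1. No, v is not the weak derivative of u.

u(x) = x**2 + x, classical derivative u'(x) = 2*x + 1.
φ(x) = x(1−x), so φ'(x) = 1 - 2*x.
Note φ(0) = φ(1) = 0, so the boundary term u·φ vanishes.
LHS = ∫_0^1 u(x) φ'(x) dx = ∫_0^1 (-2*x^3 - x^2 + x) dx. Term by term:
  ∫_0^1 -2*x^3 dx = -1/2;  ∫_0^1 -x^2 dx = -1/3;  ∫_0^1 x dx = 1/2.
Sum: -1/2 − 1/3 + 1/2 = -1/3.
So LHS = -1/3.
∫_0^1 v(x) φ(x) dx = ∫_0^1 (-6*x^3 + 3*x^2 + 3*x) dx. Term by term:
  ∫_0^1 -6*x^3 dx = -3/2;  ∫_0^1 3*x^2 dx = 1;  ∫_0^1 3*x dx = 3/2.
Sum: -3/2 + 1 + 3/2 = 1.
So RHS = -∫_0^1 v(x) φ(x) dx = -1.
LHS − RHS = 2/3 ≠ 0, so the identity fails.
(For a valid weak derivative the identity must hold for EVERY test function, in particular this one. The failure shows v is NOT the weak derivative of u.)
Correct weak derivative would be u'(x) = 2*x + 1.


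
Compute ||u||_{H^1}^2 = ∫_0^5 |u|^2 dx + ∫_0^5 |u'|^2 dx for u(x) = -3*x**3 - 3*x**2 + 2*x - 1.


||u||_{H^1}^2 = 8908225/42

The H^1 norm (squared) on an interval (0, L) is
  ||u||_{H^1}^2 = ∫_0^L u(x)^2 dx + ∫_0^L u'(x)^2 dx.
Compute u'(x) = -9*x**2 - 6*x + 2.
Then u(x)^2 = 9*x**6 + 18*x**5 - 3*x**4 - 6*x**3 + 10*x**2 - 4*x + 1 and u'(x)^2 = 81*x**4 + 108*x**3 - 24*x + 4.
Integrate each monomial from 0 to 5 using ∫_0^5 c·x^n dx = c·5^(n+1)/(n+1):
  ∫_0^5 u(x)^2 dx = ∫_0^5 (9*x^6 + 18*x^5 - 3*x^4 - 6*x^3 + 10*x^2 - 4*x + 1) dx. Term by term:
    ∫_0^5 9*x^6 dx = 703125/7;  ∫_0^5 18*x^5 dx = 46875;  ∫_0^5 -3*x^4 dx = -1875;
    ∫_0^5 -6*x^3 dx = -1875/2;  ∫_0^5 10*x^2 dx = 1250/3;  ∫_0^5 -4*x dx = -50;
    ∫_0^5 1 dx = 5.
  Sum: 703125/7 + 46875 − 1875 − 1875/2 + 1250/3 − 50 + 5 = 6084985/42.
  ∫_0^5 u'(x)^2 dx = ∫_0^5 (81*x^4 + 108*x^3 - 24*x + 4) dx. Term by term:
    ∫_0^5 81*x^4 dx = 50625;  ∫_0^5 108*x^3 dx = 16875;  ∫_0^5 -24*x dx = -300;
    ∫_0^5 4 dx = 20.
  Sum: 50625 + 16875 − 300 + 20 = 67220.
Adding: ||u||_{H^1}^2 = 6084985/42 + 67220 = 8908225/42.


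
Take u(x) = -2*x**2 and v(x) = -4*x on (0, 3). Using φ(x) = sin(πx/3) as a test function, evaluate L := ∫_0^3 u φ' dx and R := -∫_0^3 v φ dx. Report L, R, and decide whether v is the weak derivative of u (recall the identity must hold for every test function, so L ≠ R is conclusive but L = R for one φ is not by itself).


LHS = 36/π, RHS = 36/π. Yes, v = u' weakly.

u(x) = -2*x**2, classical derivative u'(x) = -4*x.
φ(x) = sin(πx/3), so φ'(x) = π*cos(π*x/3)/3.
Note φ(0) = φ(3) = 0, so the boundary term u·φ vanishes.
LHS = ∫_0^3 u(x) φ'(x) dx = ∫_0^3 (-2*π*x^2*cos(π*x/3)/3) dx. Term by term:
  ∫_0^3 -2*π*x^2*cos(π*x/3)/3 dx = 36/π.
So LHS = 36/π.
∫_0^3 v(x) φ(x) dx = ∫_0^3 (-4*x*sin(π*x/3)) dx. Term by term:
  ∫_0^3 -4*x*sin(π*x/3) dx = -36/π.
So RHS = -∫_0^3 v(x) φ(x) dx = 36/π.
LHS = RHS, so the identity holds for this test φ.
Moreover u is smooth here and v(x) = u'(x) = -4*x pointwise, so the identity holds for every test function. Hence v is the weak derivative of u.


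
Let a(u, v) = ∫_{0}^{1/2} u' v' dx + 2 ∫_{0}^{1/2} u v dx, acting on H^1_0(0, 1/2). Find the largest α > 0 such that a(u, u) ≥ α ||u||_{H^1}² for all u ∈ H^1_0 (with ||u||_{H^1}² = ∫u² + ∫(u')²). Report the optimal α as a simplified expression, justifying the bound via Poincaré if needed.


α = 1

Coercivity of a(·,·) on H^1_0(0, 1/2) means a(u, u) ≥ α ||u||_{H^1}² for every u ∈ H^1_0.
The interval has length L = 1/2, and Poincaré/coercivity depend only on L. Here a(u, u) = ∫(u')² + (2)·∫u².
Here c = 2 ≥ 1, so a(u,u) = ∫(u')² + c∫u² ≥ ∫(u')² + ∫u² = ||u||_{H^1}², i.e. α = 1 works. No larger α is possible: a(u,u) ≥ α||u||_{H^1}² means (1−α)∫(u')² ≥ (α−c)∫u², and for the modes u_n = sin(nπ(x−x₀)/L) (x₀ the left endpoint) one has ∫u_n²/∫(u_n')² = (L/(nπ))² → 0, so a(u_n,u_n)/||u_n||_{H^1}² → 1. Hence the optimal constant is α = 1.
Therefore α = 1.


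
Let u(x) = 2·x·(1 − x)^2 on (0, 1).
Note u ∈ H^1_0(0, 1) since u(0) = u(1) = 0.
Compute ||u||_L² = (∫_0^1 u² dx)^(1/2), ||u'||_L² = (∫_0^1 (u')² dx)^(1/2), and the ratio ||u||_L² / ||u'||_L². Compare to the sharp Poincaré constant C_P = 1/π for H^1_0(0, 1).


||u||_L² / ||u'||_L² = sqrt(14)/14 < C_P = 1/π.

u(x) = 2·x·(1 − x)^2, so u'(x) = 2*(x - 1)*(3*x - 1).
u(x) = 2·x·(1 − x)^2 vanishes at x = 0 and x = 1, so u ∈ H^1_0(0, 1). Differentiate via the product rule and integrate the resulting polynomials term by term.
  ∫_0^1 u² dx = ∫_0^1 (4*x^6 - 16*x^5 + 24*x^4 - 16*x^3 + 4*x^2) dx. Term by term:
    ∫_0^1 4*x^6 dx = 4/7;  ∫_0^1 -16*x^5 dx = -8/3;  ∫_0^1 24*x^4 dx = 24/5;
    ∫_0^1 -16*x^3 dx = -4;  ∫_0^1 4*x^2 dx = 4/3.
  Sum: 4/7 − 8/3 + 24/5 − 4 + 4/3 = 4/105.
  ∫_0^1 (u')² dx = ∫_0^1 (36*x^4 - 96*x^3 + 88*x^2 - 32*x + 4) dx. Term by term:
    ∫_0^1 36*x^4 dx = 36/5;  ∫_0^1 -96*x^3 dx = -24;  ∫_0^1 88*x^2 dx = 88/3;
    ∫_0^1 -32*x dx = -16;  ∫_0^1 4 dx = 4.
  Sum: 36/5 − 24 + 88/3 − 16 + 4 = 8/15.
∫_0^1 u² dx = 4/105, so ||u||_L² = 2*sqrt(105)/105.
∫_0^1 (u')² dx = 8/15, so ||u'||_L² = 2*sqrt(30)/15.
Ratio ||u||_L² / ||u'||_L² = sqrt(14)/14.
Sharp Poincaré constant on H^1_0(0, 1) is C_P = L/π = 1/π, achieved by sin(π·x).
A polynomial bump cannot attain the sharp Poincaré constant (only the first sine eigenfunction does), so the ratio is strictly less than C_P, consistent with ||u||_L² ≤ C_P ||u'||_L².


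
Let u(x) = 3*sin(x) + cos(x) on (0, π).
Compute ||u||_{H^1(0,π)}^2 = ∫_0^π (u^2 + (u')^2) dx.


||u||_{H^1(0,π)}^2 = 10*π

u'(x) = -sin(x) + 3*cos(x).
Expand u² and (u')² and integrate term by term on (0, π), using: for integers n ≥ 1, ∫_0^π sin²(nx) dx = ∫_0^π cos²(nx) dx = π/2; for n ≠ n', ∫_0^π sin(nx)sin(n'x) dx = ∫_0^π cos(nx)cos(n'x) dx = 0; and by product-to-sum, ∫_0^π sin(nx)cos(n'x) dx = ½∫_0^π [sin((n+n')x) + sin((n−n')x)] dx, which is 0 when n+n' is even and 2n/(n²−n'²) when n+n' is odd (it need not vanish on (0, π)).
  u² squared terms: (3)²·∫sin(x)² dx = 9·π/2 = 9*π/2;  (1)²·∫cos(x)² dx = 1·π/2 = π/2.
  u² cross terms: 2·(3)·(1)·∫sin(x)·cos(x) dx = 6·(0) = 0.
  So ∫_0^π u² dx = 9*π/2 + π/2 + 0 = 5*π.
  (u')² squared terms: (-1)²·∫sin(x)² dx = 1·π/2 = π/2;  (3)²·∫cos(x)² dx = 9·π/2 = 9*π/2.
  (u')² cross terms: 2·(-1)·(3)·∫sin(x)·cos(x) dx = -6·(0) = 0.
  So ∫_0^π (u')² dx = π/2 + 9*π/2 + 0 = 5*π.
||u||_{H^1}^2 = (5*π) + (5*π) = 10*π.


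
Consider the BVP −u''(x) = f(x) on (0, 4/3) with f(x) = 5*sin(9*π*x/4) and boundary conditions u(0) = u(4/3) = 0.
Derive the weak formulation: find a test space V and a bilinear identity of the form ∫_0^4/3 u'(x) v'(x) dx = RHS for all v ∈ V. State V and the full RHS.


V = H^1_0(0, 4/3) (so v(0) = v(4/3) = 0); weak form: ∫_0^4/3 u'v' dx = ∫_0^4/3 (5*sin(9*π*x/4)) v dx for all v ∈ V.

Multiply both sides by a test function v and integrate from 0 to 4/3:
  ∫_0^4/3 −u''(x) v(x) dx = ∫_0^4/3 f(x) v(x) dx.
Integrate the LHS by parts once:
  ∫_0^4/3 −u'' v dx = −[u'(x) v(x)]_0^4/3 + ∫_0^4/3 u'(x) v'(x) dx.
Thus ∫_0^4/3 u'(x) v'(x) dx = ∫_0^4/3 f(x) v(x) dx + [u'(x) v(x)]_0^4/3.
Choose V so that boundary terms are either known or forced to vanish.
u is Dirichlet: u(0) = u(4/3) = 0. Let V = H^1_0(0, 4/3); then v(0) = v(4/3) = 0, and [u' v]_0^4/3 = 0.
Weak formulation: find u (satisfying any essential BC) such that ∫_0^4/3 u'(x) v'(x) dx = ∫_0^4/3 f v dx for all v ∈ V.
Substituting f(x) = 5*sin(9*π*x/4), the right-hand side is ∫_0^4/3 (5*sin(9*π*x/4)) v dx.


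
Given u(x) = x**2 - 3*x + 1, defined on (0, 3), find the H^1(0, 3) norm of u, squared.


||u||_{H^1}^2 = 111/10

The H^1 norm (squared) on an interval (0, L) is
  ||u||_{H^1}^2 = ∫_0^L u(x)^2 dx + ∫_0^L u'(x)^2 dx.
Compute u'(x) = 2*x - 3.
Then u(x)^2 = x**4 - 6*x**3 + 11*x**2 - 6*x + 1 and u'(x)^2 = 4*x**2 - 12*x + 9.
Integrate each monomial from 0 to 3 using ∫_0^3 c·x^n dx = c·3^(n+1)/(n+1):
  ∫_0^3 u(x)^2 dx = ∫_0^3 (x^4 - 6*x^3 + 11*x^2 - 6*x + 1) dx. Term by term:
    ∫_0^3 x^4 dx = 243/5;  ∫_0^3 -6*x^3 dx = -243/2;  ∫_0^3 11*x^2 dx = 99;
    ∫_0^3 -6*x dx = -27;  ∫_0^3 1 dx = 3.
  Sum: 243/5 − 243/2 + 99 − 27 + 3 = 21/10.
  ∫_0^3 u'(x)^2 dx = ∫_0^3 (4*x^2 - 12*x + 9) dx. Term by term:
    ∫_0^3 4*x^2 dx = 36;  ∫_0^3 -12*x dx = -54;  ∫_0^3 9 dx = 27.
  Sum: 36 − 54 + 27 = 9.
Adding: ||u||_{H^1}^2 = 21/10 + 9 = 111/10.


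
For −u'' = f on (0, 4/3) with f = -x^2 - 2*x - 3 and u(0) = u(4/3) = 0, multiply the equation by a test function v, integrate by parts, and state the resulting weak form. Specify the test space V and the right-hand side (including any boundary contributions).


V = H^1_0(0, 4/3) (so v(0) = v(4/3) = 0); weak form: ∫_0^4/3 u'v' dx = ∫_0^4/3 (-x^2 - 2*x - 3) v dx for all v ∈ V.

Multiply both sides by a test function v and integrate from 0 to 4/3:
  ∫_0^4/3 −u''(x) v(x) dx = ∫_0^4/3 f(x) v(x) dx.
Integrate the LHS by parts once:
  ∫_0^4/3 −u'' v dx = −[u'(x) v(x)]_0^4/3 + ∫_0^4/3 u'(x) v'(x) dx.
Thus ∫_0^4/3 u'(x) v'(x) dx = ∫_0^4/3 f(x) v(x) dx + [u'(x) v(x)]_0^4/3.
Choose V so that boundary terms are either known or forced to vanish.
u is Dirichlet: u(0) = u(4/3) = 0. Let V = H^1_0(0, 4/3); then v(0) = v(4/3) = 0, and [u' v]_0^4/3 = 0.
Weak formulation: find u (satisfying any essential BC) such that ∫_0^4/3 u'(x) v'(x) dx = ∫_0^4/3 f v dx for all v ∈ V.
Substituting f(x) = -x^2 - 2*x - 3, the right-hand side is ∫_0^4/3 (-x^2 - 2*x - 3) v dx.
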